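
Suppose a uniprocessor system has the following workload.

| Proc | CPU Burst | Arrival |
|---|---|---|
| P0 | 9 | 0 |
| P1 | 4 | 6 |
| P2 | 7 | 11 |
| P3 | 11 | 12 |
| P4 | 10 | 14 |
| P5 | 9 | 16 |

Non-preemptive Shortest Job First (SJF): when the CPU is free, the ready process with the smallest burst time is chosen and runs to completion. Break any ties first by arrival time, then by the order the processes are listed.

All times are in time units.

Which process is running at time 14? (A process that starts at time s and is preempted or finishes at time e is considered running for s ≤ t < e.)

P2

Gantt: | P0 0-9 | P1 9-13 | P2 13-20 | P5 20-29 | P4 29-39 | P3 39-50 |
Completion: P0=9  P1=13  P2=20  P3=50  P4=39  P5=29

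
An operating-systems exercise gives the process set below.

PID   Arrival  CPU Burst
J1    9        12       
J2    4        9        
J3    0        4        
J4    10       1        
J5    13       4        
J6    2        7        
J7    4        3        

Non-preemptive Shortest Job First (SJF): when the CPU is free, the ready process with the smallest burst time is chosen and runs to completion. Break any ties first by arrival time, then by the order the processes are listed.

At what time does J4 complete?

15

Gantt: | J3 0-4 | J7 4-7 | J6 7-14 | J4 14-15 | J5 15-19 | J2 19-28 | J1 28-40 |
Completion: J1=40  J2=28  J3=4  J4=15  J5=19  J6=14  J7=7
Turnaround (C−A): J1=31  J2=24  J3=4  J4=5  J5=6  J6=12  J7=3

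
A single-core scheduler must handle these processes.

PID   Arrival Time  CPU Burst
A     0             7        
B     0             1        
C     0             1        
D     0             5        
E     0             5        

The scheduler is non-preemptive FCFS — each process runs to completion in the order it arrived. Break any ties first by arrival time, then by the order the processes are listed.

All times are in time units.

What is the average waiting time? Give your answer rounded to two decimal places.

7.60

Schedule: | A 0-7 | B 7-8 | C 8-9 | D 9-14 | E 14-19 |
Completion: A=7  B=8  C=9  D=14  E=19
Waiting times: A=0, B=7, C=8, D=9, E=14
Average waiting = (0+7+8+9+14) / 5 = 38/5 = 7.60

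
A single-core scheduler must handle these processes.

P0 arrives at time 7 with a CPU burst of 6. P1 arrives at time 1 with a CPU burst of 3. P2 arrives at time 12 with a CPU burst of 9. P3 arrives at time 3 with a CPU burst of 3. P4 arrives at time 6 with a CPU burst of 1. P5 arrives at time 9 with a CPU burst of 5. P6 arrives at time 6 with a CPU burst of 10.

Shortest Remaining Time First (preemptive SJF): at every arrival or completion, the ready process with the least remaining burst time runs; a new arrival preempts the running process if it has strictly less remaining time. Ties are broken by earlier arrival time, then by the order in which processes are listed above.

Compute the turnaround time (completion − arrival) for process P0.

Gantt: | idle 0-1 | P1 1-4 | P3 4-7 | P4 7-8 | P0 8-14 | P5 14-19 | P2 19-28 | P6 28-38 |
Completion: P0=14  P1=4  P2=28  P3=7  P4=8  P5=19  P6=38
Turnaround(P0) = completion − arrival = 14 − 7 = 7

7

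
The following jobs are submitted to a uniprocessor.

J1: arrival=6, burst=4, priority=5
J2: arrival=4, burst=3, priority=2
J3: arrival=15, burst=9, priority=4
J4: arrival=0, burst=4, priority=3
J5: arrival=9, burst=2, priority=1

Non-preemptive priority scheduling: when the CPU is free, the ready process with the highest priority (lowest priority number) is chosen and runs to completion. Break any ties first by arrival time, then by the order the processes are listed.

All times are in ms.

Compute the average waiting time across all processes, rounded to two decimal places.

Gantt: | J4 0-4 | J2 4-7 | J1 7-11 | J5 11-13 | idle 13-15 | J3 15-24 |
Completion: J1=11  J2=7  J3=24  J4=4  J5=13
Turnaround (C−A): J1=5  J2=3  J3=9  J4=4  J5=4
Waiting times: J1=1, J2=0, J3=0, J4=0, J5=2
Average waiting = (1+0+0+0+2) / 5 = 3/5 = 0.60

0.60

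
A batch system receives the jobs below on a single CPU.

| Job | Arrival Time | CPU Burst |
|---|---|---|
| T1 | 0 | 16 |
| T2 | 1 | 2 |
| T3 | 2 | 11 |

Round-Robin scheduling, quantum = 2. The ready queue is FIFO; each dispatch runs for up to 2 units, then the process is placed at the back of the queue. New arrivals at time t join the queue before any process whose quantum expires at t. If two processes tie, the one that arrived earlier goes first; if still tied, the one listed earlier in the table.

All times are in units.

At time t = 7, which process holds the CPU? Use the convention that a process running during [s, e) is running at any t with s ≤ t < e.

T1

Timeline: | T1 0-2 | T2 2-4 | T3 4-6 | T1 6-8 | T3 8-10 | T1 10-12 | T3 12-14 | T1 14-16 | T3 16-18 | T1 18-20 | T3 20-22 | T1 22-24 | T3 24-25 | T1 25-29 |
Completion: T1=29  T2=4  T3=25
Turnaround (C−A): T1=29  T2=3  T3=23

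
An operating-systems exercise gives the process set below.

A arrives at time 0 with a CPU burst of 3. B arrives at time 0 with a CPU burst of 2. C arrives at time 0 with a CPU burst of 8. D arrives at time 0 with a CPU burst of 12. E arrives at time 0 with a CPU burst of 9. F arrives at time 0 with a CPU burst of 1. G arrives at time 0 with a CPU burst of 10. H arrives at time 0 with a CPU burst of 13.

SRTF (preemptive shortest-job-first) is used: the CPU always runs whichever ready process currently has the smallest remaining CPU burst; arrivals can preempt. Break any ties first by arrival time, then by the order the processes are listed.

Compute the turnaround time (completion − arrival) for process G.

33

Timeline: | F 0-1 | B 1-3 | A 3-6 | C 6-14 | E 14-23 | G 23-33 | D 33-45 | H 45-58 |
Completion: A=6  B=3  C=14  D=45  E=23  F=1  G=33  H=58
Turnaround(G) = completion − arrival = 33 − 0 = 33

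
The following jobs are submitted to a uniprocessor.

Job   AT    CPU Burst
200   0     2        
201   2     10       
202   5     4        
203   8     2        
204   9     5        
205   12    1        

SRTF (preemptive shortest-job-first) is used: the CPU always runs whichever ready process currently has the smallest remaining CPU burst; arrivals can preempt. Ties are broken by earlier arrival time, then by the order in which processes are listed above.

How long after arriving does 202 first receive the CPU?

0

Gantt: | 200 0-2 | 201 2-5 | 202 5-9 | 203 9-11 | 204 11-12 | 205 12-13 | 204 13-17 | 201 17-24 |
Completion: 200=2  201=24  202=9  203=11  204=17  205=13
Turnaround (C−A): 200=2  201=22  202=4  203=3  204=8  205=1
Response(202) = first start − arrival = 5 − 5 = 0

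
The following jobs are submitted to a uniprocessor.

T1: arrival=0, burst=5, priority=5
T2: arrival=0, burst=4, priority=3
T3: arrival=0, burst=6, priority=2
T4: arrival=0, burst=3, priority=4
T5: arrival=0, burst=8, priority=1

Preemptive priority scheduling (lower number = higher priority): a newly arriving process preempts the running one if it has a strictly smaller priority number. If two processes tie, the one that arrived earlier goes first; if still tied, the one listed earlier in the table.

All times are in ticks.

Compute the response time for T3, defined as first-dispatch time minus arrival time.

8

Timeline: | T5 0-8 | T3 8-14 | T2 14-18 | T4 18-21 | T1 21-26 |
Completion: T1=26  T2=18  T3=14  T4=21  T5=8
Turnaround (C−A): T1=26  T2=18  T3=14  T4=21  T5=8
Response(T3) = first start − arrival = 8 − 0 = 8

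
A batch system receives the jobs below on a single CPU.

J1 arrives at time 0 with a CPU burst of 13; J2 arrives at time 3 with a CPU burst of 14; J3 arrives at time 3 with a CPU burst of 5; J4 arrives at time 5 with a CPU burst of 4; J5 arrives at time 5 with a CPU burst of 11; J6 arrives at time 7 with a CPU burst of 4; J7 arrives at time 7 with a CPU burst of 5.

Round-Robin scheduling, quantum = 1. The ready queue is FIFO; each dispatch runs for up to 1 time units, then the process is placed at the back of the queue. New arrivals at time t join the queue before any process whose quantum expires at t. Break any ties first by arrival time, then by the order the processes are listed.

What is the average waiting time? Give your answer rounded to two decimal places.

29.29

Schedule: | J1 0-3 | J2 3-4 | J3 4-5 | J1 5-6 | J2 6-7 | J4 7-8 | J5 8-9 | J3 9-10 | J1 10-11 | J6 11-12 | J7 12-13 | J2 13-14 | J4 14-15 | J5 15-16 | J3 16-17 | J1 17-18 | J6 18-19 | J7 19-20 | J2 20-21 | J4 21-22 | J5 22-23 | J3 23-24 | J1 24-25 | J6 25-26 | J7 26-27 | J2 27-28 | J4 28-29 | J5 29-30 | J3 30-31 | J1 31-32 | J6 32-33 | J7 33-34 | J2 34-35 | J5 35-36 | J1 36-37 | J7 37-38 | J2 38-39 | J5 39-40 | J1 40-41 | J2 41-42 | J5 42-43 | J1 43-44 | J2 44-45 | J5 45-46 | J1 46-47 | J2 47-48 | J5 48-49 | J1 49-50 | J2 50-51 | J5 51-52 | J2 52-53 | J5 53-54 | J2 54-56 |
Completion: J1=50  J2=56  J3=31  J4=29  J5=54  J6=33  J7=38
Turnaround (C−A): J1=50  J2=53  J3=28  J4=24  J5=49  J6=26  J7=31
Waiting times: J1=37, J2=39, J3=23, J4=20, J5=38, J6=22, J7=26
Average waiting = (37+39+23+20+38+22+26) / 7 = 205/7 = 29.29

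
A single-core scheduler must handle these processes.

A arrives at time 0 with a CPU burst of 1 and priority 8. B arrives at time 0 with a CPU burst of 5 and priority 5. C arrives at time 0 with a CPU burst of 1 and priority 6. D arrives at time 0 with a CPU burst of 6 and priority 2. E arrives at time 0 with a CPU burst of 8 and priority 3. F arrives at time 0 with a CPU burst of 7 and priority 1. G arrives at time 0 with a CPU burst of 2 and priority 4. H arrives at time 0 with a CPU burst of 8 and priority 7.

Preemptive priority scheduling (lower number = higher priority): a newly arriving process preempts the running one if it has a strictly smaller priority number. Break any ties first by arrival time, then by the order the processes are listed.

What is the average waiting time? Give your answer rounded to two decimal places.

Timeline: | F 0-7 | D 7-13 | E 13-21 | G 21-23 | B 23-28 | C 28-29 | H 29-37 | A 37-38 |
Completion: A=38  B=28  C=29  D=13  E=21  F=7  G=23  H=37
Turnaround (C−A): A=38  B=28  C=29  D=13  E=21  F=7  G=23  H=37
Waiting times: A=37, B=23, C=28, D=7, E=13, F=0, G=21, H=29
Average waiting = (37+23+28+7+13+0+21+29) / 8 = 158/8 = 19.75

19.75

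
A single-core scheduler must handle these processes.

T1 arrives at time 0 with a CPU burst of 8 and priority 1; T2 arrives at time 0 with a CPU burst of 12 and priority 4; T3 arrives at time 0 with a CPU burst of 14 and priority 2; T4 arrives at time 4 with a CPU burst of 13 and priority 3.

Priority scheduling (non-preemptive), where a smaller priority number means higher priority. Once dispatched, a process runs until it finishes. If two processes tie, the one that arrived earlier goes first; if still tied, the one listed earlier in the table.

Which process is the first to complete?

Schedule: | T1 0-8 | T3 8-22 | T4 22-35 | T2 35-47 |
Completion: T1=8  T2=47  T3=22  T4=35
Turnaround (C−A): T1=8  T2=47  T3=22  T4=31
Finish order: T1 → T3 → T4 → T2

T1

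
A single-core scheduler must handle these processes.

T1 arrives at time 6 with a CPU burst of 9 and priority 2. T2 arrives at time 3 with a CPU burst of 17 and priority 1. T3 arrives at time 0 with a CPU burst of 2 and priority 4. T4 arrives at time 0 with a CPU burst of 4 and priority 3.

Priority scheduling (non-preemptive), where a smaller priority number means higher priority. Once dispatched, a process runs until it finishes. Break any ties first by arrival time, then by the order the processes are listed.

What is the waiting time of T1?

Timeline: | T4 0-4 | T2 4-21 | T1 21-30 | T3 30-32 |
Completion: T1=30  T2=21  T3=32  T4=4
Turnaround (C−A): T1=24  T2=18  T3=32  T4=4
Waiting(T1) = turnaround − burst = 24 − 9 = 15

15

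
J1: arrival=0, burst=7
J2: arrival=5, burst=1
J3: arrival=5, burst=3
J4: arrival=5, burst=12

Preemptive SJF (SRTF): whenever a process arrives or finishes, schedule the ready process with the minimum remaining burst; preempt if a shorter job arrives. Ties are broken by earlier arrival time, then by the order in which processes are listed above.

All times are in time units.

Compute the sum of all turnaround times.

Timeline: | J1 0-5 | J2 5-6 | J1 6-8 | J3 8-11 | J4 11-23 |
Completion: J1=8  J2=6  J3=11  J4=23
Turnaround = completion − arrival: J1=8, J2=1, J3=6, J4=18
Total turnaround = 8 + 1 + 6 + 18 = 33

33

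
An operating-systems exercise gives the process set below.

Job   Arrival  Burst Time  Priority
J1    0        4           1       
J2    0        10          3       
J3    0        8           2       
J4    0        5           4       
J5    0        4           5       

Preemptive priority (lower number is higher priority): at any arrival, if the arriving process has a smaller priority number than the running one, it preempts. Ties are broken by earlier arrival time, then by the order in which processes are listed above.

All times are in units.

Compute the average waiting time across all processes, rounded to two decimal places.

Gantt: | J1 0-4 | J3 4-12 | J2 12-22 | J4 22-27 | J5 27-31 |
Completion: J1=4  J2=22  J3=12  J4=27  J5=31
Turnaround (C−A): J1=4  J2=22  J3=12  J4=27  J5=31
Waiting times: J1=0, J2=12, J3=4, J4=22, J5=27
Average waiting = (0+12+4+22+27) / 5 = 65/5 = 13.00

13.00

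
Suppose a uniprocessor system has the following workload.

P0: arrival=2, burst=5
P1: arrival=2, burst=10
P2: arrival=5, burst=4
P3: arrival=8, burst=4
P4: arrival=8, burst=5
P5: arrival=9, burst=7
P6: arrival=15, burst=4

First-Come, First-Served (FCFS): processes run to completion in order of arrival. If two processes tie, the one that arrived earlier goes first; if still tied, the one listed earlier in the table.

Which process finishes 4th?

Schedule: | idle 0-2 | P0 2-7 | P1 7-17 | P2 17-21 | P3 21-25 | P4 25-30 | P5 30-37 | P6 37-41 |
Completion: P0=7  P1=17  P2=21  P3=25  P4=30  P5=37  P6=41
Turnaround (C−A): P0=5  P1=15  P2=16  P3=17  P4=22  P5=28  P6=26
Finish order: P0 → P1 → P2 → P3 → P4 → P5 → P6

P3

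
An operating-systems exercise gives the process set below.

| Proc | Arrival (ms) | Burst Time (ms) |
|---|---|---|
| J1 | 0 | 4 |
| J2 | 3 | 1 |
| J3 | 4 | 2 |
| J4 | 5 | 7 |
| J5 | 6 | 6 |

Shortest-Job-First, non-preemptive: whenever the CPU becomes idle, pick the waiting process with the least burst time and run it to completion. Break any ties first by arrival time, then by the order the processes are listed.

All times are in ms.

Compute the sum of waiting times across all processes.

Gantt: | J1 0-4 | J2 4-5 | J3 5-7 | J5 7-13 | J4 13-20 |
Completion: J1=4  J2=5  J3=7  J4=20  J5=13
Turnaround (C−A): J1=4  J2=2  J3=3  J4=15  J5=7
Waiting = turnaround − burst: J1=0, J2=1, J3=1, J4=8, J5=1
Total waiting = 0 + 1 + 1 + 8 + 1 = 11

11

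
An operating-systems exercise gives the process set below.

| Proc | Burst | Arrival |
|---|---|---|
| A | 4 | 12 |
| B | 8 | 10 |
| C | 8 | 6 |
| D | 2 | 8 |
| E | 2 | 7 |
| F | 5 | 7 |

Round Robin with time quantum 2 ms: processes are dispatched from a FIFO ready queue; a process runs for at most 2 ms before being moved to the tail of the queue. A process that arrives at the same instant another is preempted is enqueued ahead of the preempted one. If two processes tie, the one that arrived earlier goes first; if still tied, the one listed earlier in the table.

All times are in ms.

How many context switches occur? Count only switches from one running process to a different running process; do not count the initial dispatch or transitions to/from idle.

Gantt: | idle 0-6 | C 6-8 | E 8-10 | F 10-12 | D 12-14 | C 14-16 | B 16-18 | A 18-20 | F 20-22 | C 22-24 | B 24-26 | A 26-28 | F 28-29 | C 29-31 | B 31-35 |
Completion: A=28  B=35  C=31  D=14  E=10  F=29
Turnaround (C−A): A=16  B=25  C=25  D=6  E=3  F=22

13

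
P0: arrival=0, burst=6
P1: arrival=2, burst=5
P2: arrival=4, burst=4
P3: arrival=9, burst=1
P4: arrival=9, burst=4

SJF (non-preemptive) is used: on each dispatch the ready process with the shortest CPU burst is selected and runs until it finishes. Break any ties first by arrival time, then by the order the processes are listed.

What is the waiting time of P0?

0

Gantt: | P0 0-6 | P2 6-10 | P3 10-11 | P4 11-15 | P1 15-20 |
Completion: P0=6  P1=20  P2=10  P3=11  P4=15
Turnaround (C−A): P0=6  P1=18  P2=6  P3=2  P4=6
Waiting(P0) = turnaround − burst = 6 − 6 = 0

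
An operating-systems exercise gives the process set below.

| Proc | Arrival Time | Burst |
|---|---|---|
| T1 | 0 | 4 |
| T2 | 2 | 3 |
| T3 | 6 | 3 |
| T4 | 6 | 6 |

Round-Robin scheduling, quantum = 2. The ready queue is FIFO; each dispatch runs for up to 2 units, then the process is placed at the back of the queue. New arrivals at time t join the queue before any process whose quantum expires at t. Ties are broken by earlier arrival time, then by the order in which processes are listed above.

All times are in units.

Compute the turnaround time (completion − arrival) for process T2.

Timeline: | T1 0-2 | T2 2-4 | T1 4-6 | T2 6-7 | T3 7-9 | T4 9-11 | T3 11-12 | T4 12-16 |
Completion: T1=6  T2=7  T3=12  T4=16
Turnaround (C−A): T1=6  T2=5  T3=6  T4=10
Turnaround(T2) = completion − arrival = 7 − 2 = 5

5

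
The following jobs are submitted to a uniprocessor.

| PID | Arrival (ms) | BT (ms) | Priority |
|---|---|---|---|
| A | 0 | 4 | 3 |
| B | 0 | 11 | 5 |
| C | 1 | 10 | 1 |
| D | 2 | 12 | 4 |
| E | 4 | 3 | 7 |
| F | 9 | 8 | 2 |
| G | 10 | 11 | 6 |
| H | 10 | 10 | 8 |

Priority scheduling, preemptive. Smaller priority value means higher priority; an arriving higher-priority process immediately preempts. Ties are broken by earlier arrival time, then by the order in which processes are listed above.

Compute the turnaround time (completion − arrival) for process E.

55

Gantt: | A 0-1 | C 1-11 | F 11-19 | A 19-22 | D 22-34 | B 34-45 | G 45-56 | E 56-59 | H 59-69 |
Completion: A=22  B=45  C=11  D=34  E=59  F=19  G=56  H=69
Turnaround (C−A): A=22  B=45  C=10  D=32  E=55  F=10  G=46  H=59
Turnaround(E) = completion − arrival = 59 − 4 = 55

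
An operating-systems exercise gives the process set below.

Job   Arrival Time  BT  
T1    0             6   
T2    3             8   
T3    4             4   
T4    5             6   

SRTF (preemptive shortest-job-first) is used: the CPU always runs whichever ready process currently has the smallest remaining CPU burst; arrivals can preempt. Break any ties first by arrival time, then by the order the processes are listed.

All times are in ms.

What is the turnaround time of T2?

Timeline: | T1 0-6 | T3 6-10 | T4 10-16 | T2 16-24 |
Completion: T1=6  T2=24  T3=10  T4=16
Turnaround (C−A): T1=6  T2=21  T3=6  T4=11
Turnaround(T2) = completion − arrival = 24 − 3 = 21

21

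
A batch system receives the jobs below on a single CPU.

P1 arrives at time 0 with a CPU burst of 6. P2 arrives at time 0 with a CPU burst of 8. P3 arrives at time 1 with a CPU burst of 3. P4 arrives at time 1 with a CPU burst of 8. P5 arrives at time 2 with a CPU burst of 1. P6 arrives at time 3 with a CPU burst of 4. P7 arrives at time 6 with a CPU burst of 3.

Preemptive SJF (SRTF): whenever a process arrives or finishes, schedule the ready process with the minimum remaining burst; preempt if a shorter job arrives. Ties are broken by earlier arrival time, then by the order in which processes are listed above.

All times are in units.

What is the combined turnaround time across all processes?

91

Schedule: | P1 0-1 | P3 1-2 | P5 2-3 | P3 3-5 | P6 5-9 | P7 9-12 | P1 12-17 | P2 17-25 | P4 25-33 |
Completion: P1=17  P2=25  P3=5  P4=33  P5=3  P6=9  P7=12
Turnaround = completion − arrival: P1=17, P2=25, P3=4, P4=32, P5=1, P6=6, P7=6
Total turnaround = 17 + 25 + 4 + 32 + 1 + 6 + 6 = 91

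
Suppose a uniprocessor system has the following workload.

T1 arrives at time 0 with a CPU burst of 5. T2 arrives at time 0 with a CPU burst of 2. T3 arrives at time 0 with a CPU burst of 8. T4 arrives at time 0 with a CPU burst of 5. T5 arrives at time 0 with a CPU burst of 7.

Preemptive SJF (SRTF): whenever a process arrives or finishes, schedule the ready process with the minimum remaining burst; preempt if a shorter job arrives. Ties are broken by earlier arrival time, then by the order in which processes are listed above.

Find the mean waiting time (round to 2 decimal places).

8.00

Schedule: | T2 0-2 | T1 2-7 | T4 7-12 | T5 12-19 | T3 19-27 |
Completion: T1=7  T2=2  T3=27  T4=12  T5=19
Turnaround (C−A): T1=7  T2=2  T3=27  T4=12  T5=19
Waiting times: T1=2, T2=0, T3=19, T4=7, T5=12
Average waiting = (2+0+19+7+12) / 5 = 40/5 = 8.00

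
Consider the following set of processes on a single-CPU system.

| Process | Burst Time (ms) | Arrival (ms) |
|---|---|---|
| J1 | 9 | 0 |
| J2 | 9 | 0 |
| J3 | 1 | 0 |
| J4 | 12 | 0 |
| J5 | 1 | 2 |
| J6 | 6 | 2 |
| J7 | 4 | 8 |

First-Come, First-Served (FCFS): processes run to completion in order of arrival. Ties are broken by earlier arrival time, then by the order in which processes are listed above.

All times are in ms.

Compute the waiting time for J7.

30

Timeline: | J1 0-9 | J2 9-18 | J3 18-19 | J4 19-31 | J5 31-32 | J6 32-38 | J7 38-42 |
Completion: J1=9  J2=18  J3=19  J4=31  J5=32  J6=38  J7=42
Turnaround (C−A): J1=9  J2=18  J3=19  J4=31  J5=30  J6=36  J7=34
Waiting(J7) = turnaround − burst = 34 − 4 = 30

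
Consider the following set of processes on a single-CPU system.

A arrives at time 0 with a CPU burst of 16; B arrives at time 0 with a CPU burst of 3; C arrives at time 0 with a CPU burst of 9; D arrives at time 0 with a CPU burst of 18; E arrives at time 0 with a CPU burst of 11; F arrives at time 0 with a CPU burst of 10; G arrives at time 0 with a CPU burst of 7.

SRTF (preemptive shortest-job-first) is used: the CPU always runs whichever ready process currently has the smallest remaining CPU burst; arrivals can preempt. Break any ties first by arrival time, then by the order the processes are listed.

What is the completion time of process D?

Timeline: | B 0-3 | G 3-10 | C 10-19 | F 19-29 | E 29-40 | A 40-56 | D 56-74 |
Completion: A=56  B=3  C=19  D=74  E=40  F=29  G=10
Turnaround (C−A): A=56  B=3  C=19  D=74  E=40  F=29  G=10

74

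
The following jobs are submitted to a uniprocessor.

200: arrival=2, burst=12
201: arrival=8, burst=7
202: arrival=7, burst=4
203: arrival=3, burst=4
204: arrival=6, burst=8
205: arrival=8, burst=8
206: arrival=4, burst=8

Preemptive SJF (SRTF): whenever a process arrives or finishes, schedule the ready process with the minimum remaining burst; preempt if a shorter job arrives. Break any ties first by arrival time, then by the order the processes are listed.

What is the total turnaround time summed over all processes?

Gantt: | idle 0-2 | 200 2-3 | 203 3-7 | 202 7-11 | 201 11-18 | 206 18-26 | 204 26-34 | 205 34-42 | 200 42-53 |
Completion: 200=53  201=18  202=11  203=7  204=34  205=42  206=26
Turnaround (C−A): 200=51  201=10  202=4  203=4  204=28  205=34  206=22
Turnaround = completion − arrival: 200=51, 201=10, 202=4, 203=4, 204=28, 205=34, 206=22
Total turnaround = 51 + 10 + 4 + 4 + 28 + 34 + 22 = 153

153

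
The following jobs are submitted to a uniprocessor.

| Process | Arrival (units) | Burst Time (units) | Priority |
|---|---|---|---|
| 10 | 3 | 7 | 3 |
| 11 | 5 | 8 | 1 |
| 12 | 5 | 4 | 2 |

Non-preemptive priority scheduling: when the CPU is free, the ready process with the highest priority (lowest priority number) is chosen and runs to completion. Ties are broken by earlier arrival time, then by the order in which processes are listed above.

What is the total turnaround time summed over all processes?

37

Timeline: | idle 0-3 | 10 3-10 | 11 10-18 | 12 18-22 |
Completion: 10=10  11=18  12=22
Turnaround = completion − arrival: 10=7, 11=13, 12=17
Total turnaround = 7 + 13 + 17 = 37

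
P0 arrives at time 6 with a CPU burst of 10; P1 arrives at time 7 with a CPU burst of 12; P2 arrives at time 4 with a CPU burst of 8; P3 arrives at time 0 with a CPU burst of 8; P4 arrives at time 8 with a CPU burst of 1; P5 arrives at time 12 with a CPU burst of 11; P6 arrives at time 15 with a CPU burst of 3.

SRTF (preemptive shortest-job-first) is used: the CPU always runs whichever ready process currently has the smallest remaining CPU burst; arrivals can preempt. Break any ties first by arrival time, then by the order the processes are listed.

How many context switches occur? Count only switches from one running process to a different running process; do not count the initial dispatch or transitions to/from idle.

Gantt: | P3 0-8 | P4 8-9 | P2 9-17 | P6 17-20 | P0 20-30 | P5 30-41 | P1 41-53 |
Completion: P0=30  P1=53  P2=17  P3=8  P4=9  P5=41  P6=20
Turnaround (C−A): P0=24  P1=46  P2=13  P3=8  P4=1  P5=29  P6=5

6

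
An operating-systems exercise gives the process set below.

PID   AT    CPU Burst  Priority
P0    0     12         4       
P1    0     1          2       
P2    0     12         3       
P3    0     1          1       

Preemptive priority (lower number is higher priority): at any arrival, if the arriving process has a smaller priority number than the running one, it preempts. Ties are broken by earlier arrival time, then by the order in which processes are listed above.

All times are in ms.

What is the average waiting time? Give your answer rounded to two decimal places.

4.25

Gantt: | P3 0-1 | P1 1-2 | P2 2-14 | P0 14-26 |
Completion: P0=26  P1=2  P2=14  P3=1
Turnaround (C−A): P0=26  P1=2  P2=14  P3=1
Waiting times: P0=14, P1=1, P2=2, P3=0
Average waiting = (14+1+2+0) / 4 = 17/4 = 4.25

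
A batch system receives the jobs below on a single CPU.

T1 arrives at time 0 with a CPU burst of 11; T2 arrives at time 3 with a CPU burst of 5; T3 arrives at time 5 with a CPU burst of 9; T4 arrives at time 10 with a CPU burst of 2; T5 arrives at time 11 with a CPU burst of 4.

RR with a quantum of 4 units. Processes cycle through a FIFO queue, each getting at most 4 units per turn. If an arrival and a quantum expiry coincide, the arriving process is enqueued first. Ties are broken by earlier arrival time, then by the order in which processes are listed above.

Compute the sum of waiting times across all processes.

Gantt: | T1 0-4 | T2 4-8 | T1 8-12 | T3 12-16 | T2 16-17 | T4 17-19 | T5 19-23 | T1 23-26 | T3 26-31 |
Completion: T1=26  T2=17  T3=31  T4=19  T5=23
Waiting = turnaround − burst: T1=15, T2=9, T3=17, T4=7, T5=8
Total waiting = 15 + 9 + 17 + 7 + 8 = 56

56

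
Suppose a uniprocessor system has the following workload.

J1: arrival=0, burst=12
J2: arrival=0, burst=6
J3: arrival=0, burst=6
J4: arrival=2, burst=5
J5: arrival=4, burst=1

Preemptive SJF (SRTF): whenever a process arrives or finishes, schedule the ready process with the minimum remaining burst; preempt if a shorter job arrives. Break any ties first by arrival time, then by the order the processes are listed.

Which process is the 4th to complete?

J3

Schedule: | J2 0-4 | J5 4-5 | J2 5-7 | J4 7-12 | J3 12-18 | J1 18-30 |
Completion: J1=30  J2=7  J3=18  J4=12  J5=5
Finish order: J5 → J2 → J4 → J3 → J1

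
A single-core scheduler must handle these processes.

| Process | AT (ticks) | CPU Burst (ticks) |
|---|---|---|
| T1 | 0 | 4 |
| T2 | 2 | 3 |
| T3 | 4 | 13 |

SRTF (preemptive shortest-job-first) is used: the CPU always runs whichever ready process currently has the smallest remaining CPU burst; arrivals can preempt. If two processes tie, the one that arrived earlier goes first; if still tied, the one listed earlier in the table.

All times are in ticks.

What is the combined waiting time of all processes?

Timeline: | T1 0-4 | T2 4-7 | T3 7-20 |
Completion: T1=4  T2=7  T3=20
Turnaround (C−A): T1=4  T2=5  T3=16
Waiting = turnaround − burst: T1=0, T2=2, T3=3
Total waiting = 0 + 2 + 3 = 5

5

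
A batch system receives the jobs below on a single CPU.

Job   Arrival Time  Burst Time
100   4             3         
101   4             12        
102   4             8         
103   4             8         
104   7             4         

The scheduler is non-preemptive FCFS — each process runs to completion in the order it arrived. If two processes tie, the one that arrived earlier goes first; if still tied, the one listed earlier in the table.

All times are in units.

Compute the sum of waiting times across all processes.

Schedule: | idle 0-4 | 100 4-7 | 101 7-19 | 102 19-27 | 103 27-35 | 104 35-39 |
Completion: 100=7  101=19  102=27  103=35  104=39
Turnaround (C−A): 100=3  101=15  102=23  103=31  104=32
Waiting = turnaround − burst: 100=0, 101=3, 102=15, 103=23, 104=28
Total waiting = 0 + 3 + 15 + 23 + 28 = 69

69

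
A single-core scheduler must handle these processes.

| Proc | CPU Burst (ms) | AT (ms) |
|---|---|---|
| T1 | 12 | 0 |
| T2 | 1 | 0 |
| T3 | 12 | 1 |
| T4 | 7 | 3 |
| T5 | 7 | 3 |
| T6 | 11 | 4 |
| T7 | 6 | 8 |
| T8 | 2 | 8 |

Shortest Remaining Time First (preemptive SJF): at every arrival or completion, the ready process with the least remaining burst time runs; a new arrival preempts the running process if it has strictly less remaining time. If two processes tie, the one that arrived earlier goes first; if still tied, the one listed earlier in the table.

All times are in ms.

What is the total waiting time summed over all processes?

120

Timeline: | T2 0-1 | T1 1-3 | T4 3-10 | T8 10-12 | T7 12-18 | T5 18-25 | T1 25-35 | T6 35-46 | T3 46-58 |
Completion: T1=35  T2=1  T3=58  T4=10  T5=25  T6=46  T7=18  T8=12
Waiting = turnaround − burst: T1=23, T2=0, T3=45, T4=0, T5=15, T6=31, T7=4, T8=2
Total waiting = 23 + 0 + 45 + 0 + 15 + 31 + 4 + 2 = 120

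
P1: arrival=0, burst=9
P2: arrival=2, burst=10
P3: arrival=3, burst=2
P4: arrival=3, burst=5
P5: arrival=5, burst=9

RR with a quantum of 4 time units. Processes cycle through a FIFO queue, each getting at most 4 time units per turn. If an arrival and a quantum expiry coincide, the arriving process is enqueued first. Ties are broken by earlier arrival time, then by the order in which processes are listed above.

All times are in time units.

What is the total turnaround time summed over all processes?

121

Schedule: | P1 0-4 | P2 4-8 | P3 8-10 | P4 10-14 | P1 14-18 | P5 18-22 | P2 22-26 | P4 26-27 | P1 27-28 | P5 28-32 | P2 32-34 | P5 34-35 |
Completion: P1=28  P2=34  P3=10  P4=27  P5=35
Turnaround (C−A): P1=28  P2=32  P3=7  P4=24  P5=30
Turnaround = completion − arrival: P1=28, P2=32, P3=7, P4=24, P5=30
Total turnaround = 28 + 32 + 7 + 24 + 30 = 121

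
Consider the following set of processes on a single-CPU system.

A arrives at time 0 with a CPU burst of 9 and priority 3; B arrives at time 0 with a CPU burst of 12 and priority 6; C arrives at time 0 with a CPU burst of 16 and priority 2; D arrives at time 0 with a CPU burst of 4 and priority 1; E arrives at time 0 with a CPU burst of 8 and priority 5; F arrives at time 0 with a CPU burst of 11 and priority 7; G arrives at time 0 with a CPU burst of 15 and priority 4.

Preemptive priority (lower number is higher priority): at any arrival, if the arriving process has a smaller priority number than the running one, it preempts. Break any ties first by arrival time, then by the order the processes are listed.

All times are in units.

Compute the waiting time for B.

Timeline: | D 0-4 | C 4-20 | A 20-29 | G 29-44 | E 44-52 | B 52-64 | F 64-75 |
Completion: A=29  B=64  C=20  D=4  E=52  F=75  G=44
Turnaround (C−A): A=29  B=64  C=20  D=4  E=52  F=75  G=44
Waiting(B) = turnaround − burst = 64 − 12 = 52

52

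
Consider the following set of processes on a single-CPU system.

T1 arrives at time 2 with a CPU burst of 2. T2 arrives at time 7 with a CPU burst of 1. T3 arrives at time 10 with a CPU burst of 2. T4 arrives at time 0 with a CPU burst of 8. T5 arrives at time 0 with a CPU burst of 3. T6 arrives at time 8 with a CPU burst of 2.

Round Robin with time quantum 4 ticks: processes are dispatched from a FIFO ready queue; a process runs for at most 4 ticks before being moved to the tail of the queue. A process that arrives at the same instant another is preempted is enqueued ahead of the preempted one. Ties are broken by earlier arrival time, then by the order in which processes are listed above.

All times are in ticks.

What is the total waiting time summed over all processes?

Schedule: | T4 0-4 | T5 4-7 | T1 7-9 | T4 9-13 | T2 13-14 | T6 14-16 | T3 16-18 |
Completion: T1=9  T2=14  T3=18  T4=13  T5=7  T6=16
Turnaround (C−A): T1=7  T2=7  T3=8  T4=13  T5=7  T6=8
Waiting = turnaround − burst: T1=5, T2=6, T3=6, T4=5, T5=4, T6=6
Total waiting = 5 + 6 + 6 + 5 + 4 + 6 = 32

32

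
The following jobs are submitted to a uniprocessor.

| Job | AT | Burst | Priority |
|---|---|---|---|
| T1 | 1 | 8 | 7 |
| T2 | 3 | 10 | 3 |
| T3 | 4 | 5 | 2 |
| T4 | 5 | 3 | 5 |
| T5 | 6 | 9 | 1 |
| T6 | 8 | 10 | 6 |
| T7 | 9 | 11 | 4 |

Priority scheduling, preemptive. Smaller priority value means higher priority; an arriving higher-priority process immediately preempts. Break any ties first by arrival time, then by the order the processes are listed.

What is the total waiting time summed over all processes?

Timeline: | idle 0-1 | T1 1-3 | T2 3-4 | T3 4-6 | T5 6-15 | T3 15-18 | T2 18-27 | T7 27-38 | T4 38-41 | T6 41-51 | T1 51-57 |
Completion: T1=57  T2=27  T3=18  T4=41  T5=15  T6=51  T7=38
Turnaround (C−A): T1=56  T2=24  T3=14  T4=36  T5=9  T6=43  T7=29
Waiting = turnaround − burst: T1=48, T2=14, T3=9, T4=33, T5=0, T6=33, T7=18
Total waiting = 48 + 14 + 9 + 33 + 0 + 33 + 18 = 155

155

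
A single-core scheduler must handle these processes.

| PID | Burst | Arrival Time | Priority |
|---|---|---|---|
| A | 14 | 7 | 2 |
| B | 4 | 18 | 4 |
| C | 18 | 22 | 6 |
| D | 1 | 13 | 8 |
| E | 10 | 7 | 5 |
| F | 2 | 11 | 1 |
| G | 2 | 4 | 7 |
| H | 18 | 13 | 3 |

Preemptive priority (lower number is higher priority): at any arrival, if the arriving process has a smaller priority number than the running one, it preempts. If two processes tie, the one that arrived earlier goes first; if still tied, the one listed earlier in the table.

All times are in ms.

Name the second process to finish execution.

Schedule: | idle 0-4 | G 4-6 | idle 6-7 | A 7-11 | F 11-13 | A 13-23 | H 23-41 | B 41-45 | E 45-55 | C 55-73 | D 73-74 |
Completion: A=23  B=45  C=73  D=74  E=55  F=13  G=6  H=41
Finish order: G → F → A → H → B → E → C → D

F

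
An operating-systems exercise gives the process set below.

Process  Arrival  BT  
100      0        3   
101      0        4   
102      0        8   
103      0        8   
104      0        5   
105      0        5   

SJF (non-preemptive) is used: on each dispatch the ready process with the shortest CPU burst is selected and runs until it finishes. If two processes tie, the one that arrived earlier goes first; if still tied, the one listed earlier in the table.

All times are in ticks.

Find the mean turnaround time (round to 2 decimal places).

Schedule: | 100 0-3 | 101 3-7 | 104 7-12 | 105 12-17 | 102 17-25 | 103 25-33 |
Completion: 100=3  101=7  102=25  103=33  104=12  105=17
Turnaround (C−A): 100=3  101=7  102=25  103=33  104=12  105=17
Turnaround times: 100=3, 101=7, 102=25, 103=33, 104=12, 105=17
Average turnaround = (3+7+25+33+12+17) / 6 = 97/6 = 16.17

16.17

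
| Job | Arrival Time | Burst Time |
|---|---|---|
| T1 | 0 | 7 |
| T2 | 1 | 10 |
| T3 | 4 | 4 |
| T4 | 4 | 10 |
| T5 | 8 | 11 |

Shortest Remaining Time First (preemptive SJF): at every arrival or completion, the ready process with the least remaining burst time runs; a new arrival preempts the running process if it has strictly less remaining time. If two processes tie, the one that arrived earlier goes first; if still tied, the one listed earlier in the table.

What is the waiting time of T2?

Schedule: | T1 0-7 | T3 7-11 | T2 11-21 | T4 21-31 | T5 31-42 |
Completion: T1=7  T2=21  T3=11  T4=31  T5=42
Turnaround (C−A): T1=7  T2=20  T3=7  T4=27  T5=34
Waiting(T2) = turnaround − burst = 20 − 10 = 10

10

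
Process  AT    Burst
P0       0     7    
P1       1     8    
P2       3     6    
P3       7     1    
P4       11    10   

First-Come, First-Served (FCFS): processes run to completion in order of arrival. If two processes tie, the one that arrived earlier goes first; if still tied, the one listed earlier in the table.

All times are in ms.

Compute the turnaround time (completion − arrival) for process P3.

Gantt: | P0 0-7 | P1 7-15 | P2 15-21 | P3 21-22 | P4 22-32 |
Completion: P0=7  P1=15  P2=21  P3=22  P4=32
Turnaround(P3) = completion − arrival = 22 − 7 = 15

15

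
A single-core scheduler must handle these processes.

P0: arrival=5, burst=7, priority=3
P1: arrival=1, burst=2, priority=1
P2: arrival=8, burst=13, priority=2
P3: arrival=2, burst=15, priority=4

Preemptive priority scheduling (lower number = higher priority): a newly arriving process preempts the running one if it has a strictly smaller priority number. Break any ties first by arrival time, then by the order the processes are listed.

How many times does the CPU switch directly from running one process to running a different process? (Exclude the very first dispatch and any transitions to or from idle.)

5

Gantt: | idle 0-1 | P1 1-3 | P3 3-5 | P0 5-8 | P2 8-21 | P0 21-25 | P3 25-38 |
Completion: P0=25  P1=3  P2=21  P3=38
Turnaround (C−A): P0=20  P1=2  P2=13  P3=36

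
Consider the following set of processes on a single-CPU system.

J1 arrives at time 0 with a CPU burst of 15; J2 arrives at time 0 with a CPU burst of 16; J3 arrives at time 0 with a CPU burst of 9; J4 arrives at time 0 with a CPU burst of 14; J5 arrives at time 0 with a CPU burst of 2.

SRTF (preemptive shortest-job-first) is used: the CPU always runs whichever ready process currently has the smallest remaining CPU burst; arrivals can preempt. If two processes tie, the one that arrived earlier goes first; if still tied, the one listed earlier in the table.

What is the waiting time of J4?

Gantt: | J5 0-2 | J3 2-11 | J4 11-25 | J1 25-40 | J2 40-56 |
Completion: J1=40  J2=56  J3=11  J4=25  J5=2
Waiting(J4) = turnaround − burst = 25 − 14 = 11

11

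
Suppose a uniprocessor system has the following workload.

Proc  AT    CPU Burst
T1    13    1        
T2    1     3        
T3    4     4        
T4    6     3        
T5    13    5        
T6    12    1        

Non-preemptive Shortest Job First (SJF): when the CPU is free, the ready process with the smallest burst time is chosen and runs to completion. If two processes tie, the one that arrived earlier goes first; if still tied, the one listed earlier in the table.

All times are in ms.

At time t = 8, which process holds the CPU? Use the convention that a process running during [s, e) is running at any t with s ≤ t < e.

T4

Timeline: | idle 0-1 | T2 1-4 | T3 4-8 | T4 8-11 | idle 11-12 | T6 12-13 | T1 13-14 | T5 14-19 |
Completion: T1=14  T2=4  T3=8  T4=11  T5=19  T6=13
Turnaround (C−A): T1=1  T2=3  T3=4  T4=5  T5=6  T6=1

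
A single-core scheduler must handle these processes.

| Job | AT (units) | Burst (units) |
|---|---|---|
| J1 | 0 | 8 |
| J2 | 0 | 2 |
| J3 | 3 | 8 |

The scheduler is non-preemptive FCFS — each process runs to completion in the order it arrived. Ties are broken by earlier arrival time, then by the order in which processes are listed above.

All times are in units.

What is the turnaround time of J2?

Gantt: | J1 0-8 | J2 8-10 | J3 10-18 |
Completion: J1=8  J2=10  J3=18
Turnaround(J2) = completion − arrival = 10 − 0 = 10

10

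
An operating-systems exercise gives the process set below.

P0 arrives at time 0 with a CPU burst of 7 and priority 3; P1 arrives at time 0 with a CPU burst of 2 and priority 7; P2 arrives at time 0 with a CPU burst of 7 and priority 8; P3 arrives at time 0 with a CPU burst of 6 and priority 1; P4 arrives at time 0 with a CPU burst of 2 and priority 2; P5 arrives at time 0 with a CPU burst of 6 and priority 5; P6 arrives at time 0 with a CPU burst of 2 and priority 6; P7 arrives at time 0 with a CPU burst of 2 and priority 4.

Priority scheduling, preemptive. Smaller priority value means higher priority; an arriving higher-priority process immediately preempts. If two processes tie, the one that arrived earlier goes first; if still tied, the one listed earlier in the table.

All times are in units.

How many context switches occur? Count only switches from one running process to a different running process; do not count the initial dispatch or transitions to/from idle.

7

Gantt: | P3 0-6 | P4 6-8 | P0 8-15 | P7 15-17 | P5 17-23 | P6 23-25 | P1 25-27 | P2 27-34 |
Completion: P0=15  P1=27  P2=34  P3=6  P4=8  P5=23  P6=25  P7=17
Turnaround (C−A): P0=15  P1=27  P2=34  P3=6  P4=8  P5=23  P6=25  P7=17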